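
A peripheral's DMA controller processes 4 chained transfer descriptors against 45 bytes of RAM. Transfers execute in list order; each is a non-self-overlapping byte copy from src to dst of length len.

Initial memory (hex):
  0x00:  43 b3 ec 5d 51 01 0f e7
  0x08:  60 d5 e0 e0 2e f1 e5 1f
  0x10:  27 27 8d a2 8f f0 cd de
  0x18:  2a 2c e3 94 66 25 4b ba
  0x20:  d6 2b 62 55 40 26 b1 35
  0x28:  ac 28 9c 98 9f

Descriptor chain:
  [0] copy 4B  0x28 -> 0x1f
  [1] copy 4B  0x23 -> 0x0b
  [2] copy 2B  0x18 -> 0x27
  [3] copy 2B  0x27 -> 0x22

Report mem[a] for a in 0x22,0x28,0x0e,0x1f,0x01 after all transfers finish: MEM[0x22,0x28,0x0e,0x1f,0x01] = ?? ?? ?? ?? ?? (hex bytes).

MEM[0x22,0x28,0x0e,0x1f,0x01] = 2a 2c b1 ac b3

#0 dst[0x1f+4] := {0xac,0x28,0x9c,0x98}
#1 dst[0x0b+4] := {0x55,0x40,0x26,0xb1}
#2 dst[0x27+2] := {0x2a,0x2c}
#3 dst[0x22+2] := {0x2a,0x2c}
query mem[0x22]=0x2a, mem[0x28]=0x2c, mem[0x0e]=0xb1, mem[0x1f]=0xac, mem[0x01]=0xb3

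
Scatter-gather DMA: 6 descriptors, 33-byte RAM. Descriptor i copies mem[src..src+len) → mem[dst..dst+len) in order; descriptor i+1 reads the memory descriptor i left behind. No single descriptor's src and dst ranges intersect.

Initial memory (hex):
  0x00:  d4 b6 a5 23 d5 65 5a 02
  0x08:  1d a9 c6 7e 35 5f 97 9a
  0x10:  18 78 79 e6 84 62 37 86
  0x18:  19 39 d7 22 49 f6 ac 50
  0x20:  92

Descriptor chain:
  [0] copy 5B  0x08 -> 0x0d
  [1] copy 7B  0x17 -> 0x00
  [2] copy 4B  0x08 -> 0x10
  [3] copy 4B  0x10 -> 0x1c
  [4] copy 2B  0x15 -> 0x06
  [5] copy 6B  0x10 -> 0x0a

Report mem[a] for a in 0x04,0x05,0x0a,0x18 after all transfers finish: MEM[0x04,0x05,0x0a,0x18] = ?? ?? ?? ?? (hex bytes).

[0] 0x08->0x0d len=5 : 1d a9 c6 7e 35
[1] 0x17->0x00 len=7 : 86 19 39 d7 22 49 f6
[2] 0x08->0x10 len=4 : 1d a9 c6 7e
[3] 0x10->0x1c len=4 : 1d a9 c6 7e
[4] 0x15->0x06 len=2 : 62 37
[5] 0x10->0x0a len=6 : 1d a9 c6 7e 84 62
query mem[0x04]=0x22, mem[0x05]=0x49, mem[0x0a]=0x1d, mem[0x18]=0x19

MEM[0x04,0x05,0x0a,0x18] = 22 49 1d 19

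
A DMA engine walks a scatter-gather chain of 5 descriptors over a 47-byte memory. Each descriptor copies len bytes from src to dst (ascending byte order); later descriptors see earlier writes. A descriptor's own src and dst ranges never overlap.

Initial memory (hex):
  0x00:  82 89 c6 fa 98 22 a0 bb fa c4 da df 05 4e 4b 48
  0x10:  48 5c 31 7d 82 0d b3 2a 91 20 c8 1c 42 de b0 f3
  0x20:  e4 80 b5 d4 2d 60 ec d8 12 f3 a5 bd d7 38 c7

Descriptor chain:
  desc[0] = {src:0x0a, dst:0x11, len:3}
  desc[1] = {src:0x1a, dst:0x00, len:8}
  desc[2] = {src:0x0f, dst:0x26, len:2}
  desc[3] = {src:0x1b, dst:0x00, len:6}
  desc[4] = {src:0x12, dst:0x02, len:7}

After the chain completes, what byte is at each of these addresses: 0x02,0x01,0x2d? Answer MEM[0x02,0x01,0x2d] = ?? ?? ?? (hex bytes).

#0 dst[0x11+3] := {0xda,0xdf,0x05}
#1 dst[0x00+8] := {0xc8,0x1c,0x42,0xde,0xb0,0xf3,0xe4,0x80}
#2 dst[0x26+2] := {0x48,0x48}
#3 dst[0x00+6] := {0x1c,0x42,0xde,0xb0,0xf3,0xe4}
#4 dst[0x02+7] := {0xdf,0x05,0x82,0x0d,0xb3,0x2a,0x91}
query mem[0x02]=0xdf, mem[0x01]=0x42, mem[0x2d]=0x38

MEM[0x02,0x01,0x2d] = df 42 38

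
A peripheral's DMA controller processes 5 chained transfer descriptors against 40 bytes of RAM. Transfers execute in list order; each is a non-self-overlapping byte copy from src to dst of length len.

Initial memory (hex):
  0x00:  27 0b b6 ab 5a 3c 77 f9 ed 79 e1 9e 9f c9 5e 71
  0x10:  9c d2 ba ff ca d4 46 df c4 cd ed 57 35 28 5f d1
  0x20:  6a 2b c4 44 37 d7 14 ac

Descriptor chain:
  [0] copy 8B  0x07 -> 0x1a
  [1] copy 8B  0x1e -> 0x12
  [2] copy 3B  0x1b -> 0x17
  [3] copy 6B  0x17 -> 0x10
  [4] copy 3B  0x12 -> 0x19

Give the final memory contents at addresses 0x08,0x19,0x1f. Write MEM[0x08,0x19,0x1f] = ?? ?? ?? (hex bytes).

D0: mem[0x1a..0x21] <- [f9 ed 79 e1 9e 9f c9 5e]
D1: mem[0x12..0x19] <- [9e 9f c9 5e c4 44 37 d7]
D2: mem[0x17..0x19] <- [ed 79 e1]
D3: mem[0x10..0x15] <- [ed 79 e1 f9 ed 79]
D4: mem[0x19..0x1b] <- [e1 f9 ed]
query mem[0x08]=0xed, mem[0x19]=0xe1, mem[0x1f]=0x9f

MEM[0x08,0x19,0x1f] = ed e1 9f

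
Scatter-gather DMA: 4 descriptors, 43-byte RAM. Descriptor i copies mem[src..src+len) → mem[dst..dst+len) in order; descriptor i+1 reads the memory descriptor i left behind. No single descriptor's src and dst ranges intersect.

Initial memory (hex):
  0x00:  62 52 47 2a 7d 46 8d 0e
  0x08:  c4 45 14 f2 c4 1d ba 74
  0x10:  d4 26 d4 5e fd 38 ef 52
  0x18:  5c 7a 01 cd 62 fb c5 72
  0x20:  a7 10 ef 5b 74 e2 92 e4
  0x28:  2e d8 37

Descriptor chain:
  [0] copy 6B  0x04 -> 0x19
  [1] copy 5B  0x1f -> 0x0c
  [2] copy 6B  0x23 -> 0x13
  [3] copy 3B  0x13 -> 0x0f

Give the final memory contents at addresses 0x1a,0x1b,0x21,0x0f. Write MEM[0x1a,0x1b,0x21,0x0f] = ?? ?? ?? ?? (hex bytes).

D0: mem[0x19..0x1e] <- [7d 46 8d 0e c4 45]
D1: mem[0x0c..0x10] <- [72 a7 10 ef 5b]
D2: mem[0x13..0x18] <- [5b 74 e2 92 e4 2e]
D3: mem[0x0f..0x11] <- [5b 74 e2]
query mem[0x1a]=0x46, mem[0x1b]=0x8d, mem[0x21]=0x10, mem[0x0f]=0x5b

MEM[0x1a,0x1b,0x21,0x0f] = 46 8d 10 5b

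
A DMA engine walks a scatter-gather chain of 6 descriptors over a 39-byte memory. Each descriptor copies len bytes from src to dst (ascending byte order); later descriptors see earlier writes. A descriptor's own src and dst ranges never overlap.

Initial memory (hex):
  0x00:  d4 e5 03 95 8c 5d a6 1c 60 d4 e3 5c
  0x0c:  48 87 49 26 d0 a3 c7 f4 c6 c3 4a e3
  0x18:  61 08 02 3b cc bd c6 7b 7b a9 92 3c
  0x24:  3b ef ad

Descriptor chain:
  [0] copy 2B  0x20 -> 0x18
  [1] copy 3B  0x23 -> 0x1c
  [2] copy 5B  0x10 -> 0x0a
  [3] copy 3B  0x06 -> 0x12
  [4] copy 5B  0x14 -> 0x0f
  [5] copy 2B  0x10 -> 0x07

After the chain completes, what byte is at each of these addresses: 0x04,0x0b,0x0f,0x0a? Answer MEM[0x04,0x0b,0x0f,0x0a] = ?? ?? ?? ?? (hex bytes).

MEM[0x04,0x0b,0x0f,0x0a] = 8c a3 60 d0

  after D0: wrote 2B at 0x18 = 7ba9
  after D1: wrote 3B at 0x1c = 3c3bef
  after D2: wrote 5B at 0x0a = d0a3c7f4c6
  after D3: wrote 3B at 0x12 = a61c60
  after D4: wrote 5B at 0x0f = 60c34ae37b
  after D5: wrote 2B at 0x07 = c34a
query mem[0x04]=0x8c, mem[0x0b]=0xa3, mem[0x0f]=0x60, mem[0x0a]=0xd0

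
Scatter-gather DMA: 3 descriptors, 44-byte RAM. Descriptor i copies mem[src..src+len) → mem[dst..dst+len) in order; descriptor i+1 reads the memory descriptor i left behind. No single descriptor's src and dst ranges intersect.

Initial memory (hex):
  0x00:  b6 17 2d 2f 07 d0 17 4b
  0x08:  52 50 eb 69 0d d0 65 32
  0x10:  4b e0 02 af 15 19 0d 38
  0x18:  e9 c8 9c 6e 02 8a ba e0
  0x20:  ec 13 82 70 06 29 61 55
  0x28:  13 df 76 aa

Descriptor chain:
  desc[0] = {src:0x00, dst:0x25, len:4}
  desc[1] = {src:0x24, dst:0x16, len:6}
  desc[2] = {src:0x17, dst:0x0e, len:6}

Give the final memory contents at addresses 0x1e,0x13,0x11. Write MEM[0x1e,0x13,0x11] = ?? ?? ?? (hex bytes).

MEM[0x1e,0x13,0x11] = ba 02 2f

D0: mem[0x25..0x28] <- [b6 17 2d 2f]
D1: mem[0x16..0x1b] <- [06 b6 17 2d 2f df]
D2: mem[0x0e..0x13] <- [b6 17 2d 2f df 02]
query mem[0x1e]=0xba, mem[0x13]=0x02, mem[0x11]=0x2f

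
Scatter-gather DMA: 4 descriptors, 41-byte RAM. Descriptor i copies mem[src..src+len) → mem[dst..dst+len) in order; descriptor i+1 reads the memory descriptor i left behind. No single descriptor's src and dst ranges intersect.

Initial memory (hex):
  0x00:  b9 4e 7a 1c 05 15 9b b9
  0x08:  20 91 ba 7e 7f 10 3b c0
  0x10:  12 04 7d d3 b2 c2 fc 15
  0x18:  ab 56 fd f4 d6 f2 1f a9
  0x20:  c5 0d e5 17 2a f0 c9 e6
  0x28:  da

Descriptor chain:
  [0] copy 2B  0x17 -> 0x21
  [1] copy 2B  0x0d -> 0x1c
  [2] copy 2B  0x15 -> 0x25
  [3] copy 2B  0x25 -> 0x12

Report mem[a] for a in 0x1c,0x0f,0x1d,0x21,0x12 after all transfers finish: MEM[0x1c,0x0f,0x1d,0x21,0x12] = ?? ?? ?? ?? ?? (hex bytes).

  after D0: wrote 2B at 0x21 = 15ab
  after D1: wrote 2B at 0x1c = 103b
  after D2: wrote 2B at 0x25 = c2fc
  after D3: wrote 2B at 0x12 = c2fc
query mem[0x1c]=0x10, mem[0x0f]=0xc0, mem[0x1d]=0x3b, mem[0x21]=0x15, mem[0x12]=0xc2

MEM[0x1c,0x0f,0x1d,0x21,0x12] = 10 c0 3b 15 c2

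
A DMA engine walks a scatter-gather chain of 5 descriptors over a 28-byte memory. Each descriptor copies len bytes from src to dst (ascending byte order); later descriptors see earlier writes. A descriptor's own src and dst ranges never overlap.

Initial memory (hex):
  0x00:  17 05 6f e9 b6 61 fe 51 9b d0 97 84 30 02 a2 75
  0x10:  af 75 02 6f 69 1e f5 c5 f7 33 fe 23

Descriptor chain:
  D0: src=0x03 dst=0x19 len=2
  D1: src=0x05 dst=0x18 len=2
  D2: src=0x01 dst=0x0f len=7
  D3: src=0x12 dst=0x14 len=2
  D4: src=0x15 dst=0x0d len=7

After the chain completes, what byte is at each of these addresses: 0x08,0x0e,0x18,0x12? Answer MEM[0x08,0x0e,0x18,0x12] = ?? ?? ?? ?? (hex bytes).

MEM[0x08,0x0e,0x18,0x12] = 9b f5 61 b6

  after D0: wrote 2B at 0x19 = e9b6
  after D1: wrote 2B at 0x18 = 61fe
  after D2: wrote 7B at 0x0f = 056fe9b661fe51
  after D3: wrote 2B at 0x14 = b661
  after D4: wrote 7B at 0x0d = 61f5c561feb623
query mem[0x08]=0x9b, mem[0x0e]=0xf5, mem[0x18]=0x61, mem[0x12]=0xb6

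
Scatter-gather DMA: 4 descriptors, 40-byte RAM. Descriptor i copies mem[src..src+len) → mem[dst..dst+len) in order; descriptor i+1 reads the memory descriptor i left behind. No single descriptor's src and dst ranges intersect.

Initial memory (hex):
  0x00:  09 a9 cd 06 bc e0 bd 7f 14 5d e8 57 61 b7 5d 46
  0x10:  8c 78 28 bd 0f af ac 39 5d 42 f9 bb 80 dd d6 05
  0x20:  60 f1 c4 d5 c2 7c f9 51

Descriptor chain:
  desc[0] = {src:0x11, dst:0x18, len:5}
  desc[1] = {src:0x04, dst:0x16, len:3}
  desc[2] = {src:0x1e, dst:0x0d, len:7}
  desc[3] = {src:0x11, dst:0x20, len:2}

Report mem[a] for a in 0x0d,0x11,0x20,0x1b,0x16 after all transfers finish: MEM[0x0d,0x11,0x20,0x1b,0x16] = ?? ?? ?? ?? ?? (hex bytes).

MEM[0x0d,0x11,0x20,0x1b,0x16] = d6 c4 c4 0f bc

D0: mem[0x18..0x1c] <- [78 28 bd 0f af]
D1: mem[0x16..0x18] <- [bc e0 bd]
D2: mem[0x0d..0x13] <- [d6 05 60 f1 c4 d5 c2]
D3: mem[0x20..0x21] <- [c4 d5]
query mem[0x0d]=0xd6, mem[0x11]=0xc4, mem[0x20]=0xc4, mem[0x1b]=0x0f, mem[0x16]=0xbc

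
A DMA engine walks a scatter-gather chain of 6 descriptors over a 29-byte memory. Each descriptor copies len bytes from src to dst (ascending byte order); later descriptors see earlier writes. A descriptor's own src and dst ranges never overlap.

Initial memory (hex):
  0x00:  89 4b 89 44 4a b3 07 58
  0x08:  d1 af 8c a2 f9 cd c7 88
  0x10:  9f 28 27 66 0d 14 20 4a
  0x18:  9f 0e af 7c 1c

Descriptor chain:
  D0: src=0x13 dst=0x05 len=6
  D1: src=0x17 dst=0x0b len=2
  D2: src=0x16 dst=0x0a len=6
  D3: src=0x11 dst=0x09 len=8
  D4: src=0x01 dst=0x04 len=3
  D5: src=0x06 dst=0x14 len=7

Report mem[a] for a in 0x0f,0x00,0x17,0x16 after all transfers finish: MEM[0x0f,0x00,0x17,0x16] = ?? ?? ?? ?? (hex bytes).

MEM[0x0f,0x00,0x17,0x16] = 4a 89 28 20

D0: mem[0x05..0x0a] <- [66 0d 14 20 4a 9f]
D1: mem[0x0b..0x0c] <- [4a 9f]
D2: mem[0x0a..0x0f] <- [20 4a 9f 0e af 7c]
D3: mem[0x09..0x10] <- [28 27 66 0d 14 20 4a 9f]
D4: mem[0x04..0x06] <- [4b 89 44]
D5: mem[0x14..0x1a] <- [44 14 20 28 27 66 0d]
query mem[0x0f]=0x4a, mem[0x00]=0x89, mem[0x17]=0x28, mem[0x16]=0x20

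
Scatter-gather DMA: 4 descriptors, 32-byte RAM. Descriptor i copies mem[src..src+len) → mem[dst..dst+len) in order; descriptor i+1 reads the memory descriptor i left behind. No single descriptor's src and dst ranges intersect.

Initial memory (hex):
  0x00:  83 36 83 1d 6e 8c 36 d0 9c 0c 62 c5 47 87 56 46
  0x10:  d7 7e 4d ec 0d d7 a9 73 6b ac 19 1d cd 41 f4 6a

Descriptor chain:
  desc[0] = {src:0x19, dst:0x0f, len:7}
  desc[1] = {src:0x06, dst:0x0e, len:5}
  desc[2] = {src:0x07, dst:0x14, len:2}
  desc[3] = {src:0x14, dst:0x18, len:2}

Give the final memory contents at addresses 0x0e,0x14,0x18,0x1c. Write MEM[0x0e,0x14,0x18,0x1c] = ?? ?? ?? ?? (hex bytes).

[0] 0x19->0x0f len=7 : ac 19 1d cd 41 f4 6a
[1] 0x06->0x0e len=5 : 36 d0 9c 0c 62
[2] 0x07->0x14 len=2 : d0 9c
[3] 0x14->0x18 len=2 : d0 9c
query mem[0x0e]=0x36, mem[0x14]=0xd0, mem[0x18]=0xd0, mem[0x1c]=0xcd

MEM[0x0e,0x14,0x18,0x1c] = 36 d0 d0 cd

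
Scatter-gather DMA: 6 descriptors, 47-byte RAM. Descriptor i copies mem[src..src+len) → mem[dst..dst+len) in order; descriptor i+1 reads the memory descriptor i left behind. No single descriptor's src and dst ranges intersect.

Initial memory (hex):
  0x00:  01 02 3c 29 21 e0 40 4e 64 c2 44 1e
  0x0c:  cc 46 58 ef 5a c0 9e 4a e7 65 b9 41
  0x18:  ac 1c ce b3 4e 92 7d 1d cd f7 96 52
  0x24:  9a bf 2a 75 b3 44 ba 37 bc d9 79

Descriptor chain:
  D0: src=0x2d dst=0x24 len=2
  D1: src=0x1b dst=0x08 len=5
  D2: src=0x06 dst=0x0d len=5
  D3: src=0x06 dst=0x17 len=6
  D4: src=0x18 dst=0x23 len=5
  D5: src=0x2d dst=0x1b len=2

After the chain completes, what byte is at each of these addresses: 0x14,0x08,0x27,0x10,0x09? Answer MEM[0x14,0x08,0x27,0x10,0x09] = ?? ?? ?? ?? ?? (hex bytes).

#0 dst[0x24+2] := {0xd9,0x79}
#1 dst[0x08+5] := {0xb3,0x4e,0x92,0x7d,0x1d}
#2 dst[0x0d+5] := {0x40,0x4e,0xb3,0x4e,0x92}
#3 dst[0x17+6] := {0x40,0x4e,0xb3,0x4e,0x92,0x7d}
#4 dst[0x23+5] := {0x4e,0xb3,0x4e,0x92,0x7d}
#5 dst[0x1b+2] := {0xd9,0x79}
query mem[0x14]=0xe7, mem[0x08]=0xb3, mem[0x27]=0x7d, mem[0x10]=0x4e, mem[0x09]=0x4e

MEM[0x14,0x08,0x27,0x10,0x09] = e7 b3 7d 4e 4e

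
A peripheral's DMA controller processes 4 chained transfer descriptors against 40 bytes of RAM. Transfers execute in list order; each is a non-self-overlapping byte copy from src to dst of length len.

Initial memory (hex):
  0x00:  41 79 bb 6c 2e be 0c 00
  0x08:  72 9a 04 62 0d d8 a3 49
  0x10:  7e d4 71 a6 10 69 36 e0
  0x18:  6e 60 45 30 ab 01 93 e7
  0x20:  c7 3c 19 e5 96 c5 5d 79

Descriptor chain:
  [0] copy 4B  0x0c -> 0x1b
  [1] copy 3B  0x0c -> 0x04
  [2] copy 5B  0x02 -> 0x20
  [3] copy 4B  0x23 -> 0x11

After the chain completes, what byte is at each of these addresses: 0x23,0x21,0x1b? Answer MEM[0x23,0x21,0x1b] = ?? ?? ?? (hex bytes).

[0] 0x0c->0x1b len=4 : 0d d8 a3 49
[1] 0x0c->0x04 len=3 : 0d d8 a3
[2] 0x02->0x20 len=5 : bb 6c 0d d8 a3
[3] 0x23->0x11 len=4 : d8 a3 c5 5d
query mem[0x23]=0xd8, mem[0x21]=0x6c, mem[0x1b]=0x0d

MEM[0x23,0x21,0x1b] = d8 6c 0d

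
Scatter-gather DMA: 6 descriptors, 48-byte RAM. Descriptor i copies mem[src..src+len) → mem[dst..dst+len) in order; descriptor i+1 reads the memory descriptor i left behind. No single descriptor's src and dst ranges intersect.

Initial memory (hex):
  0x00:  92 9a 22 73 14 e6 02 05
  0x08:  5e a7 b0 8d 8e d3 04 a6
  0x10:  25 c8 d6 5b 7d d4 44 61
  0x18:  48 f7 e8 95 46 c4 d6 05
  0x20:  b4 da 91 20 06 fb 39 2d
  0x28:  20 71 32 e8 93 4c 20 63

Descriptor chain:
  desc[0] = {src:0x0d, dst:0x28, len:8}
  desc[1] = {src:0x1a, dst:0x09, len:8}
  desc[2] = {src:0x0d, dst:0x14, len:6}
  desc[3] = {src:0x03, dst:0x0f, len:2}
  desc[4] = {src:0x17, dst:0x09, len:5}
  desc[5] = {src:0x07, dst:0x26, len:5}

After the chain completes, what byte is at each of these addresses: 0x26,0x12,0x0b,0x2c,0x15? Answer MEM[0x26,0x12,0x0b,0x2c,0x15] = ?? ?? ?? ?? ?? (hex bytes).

D0: mem[0x28..0x2f] <- [d3 04 a6 25 c8 d6 5b 7d]
D1: mem[0x09..0x10] <- [e8 95 46 c4 d6 05 b4 da]
D2: mem[0x14..0x19] <- [d6 05 b4 da c8 d6]
D3: mem[0x0f..0x10] <- [73 14]
D4: mem[0x09..0x0d] <- [da c8 d6 e8 95]
D5: mem[0x26..0x2a] <- [05 5e da c8 d6]
query mem[0x26]=0x05, mem[0x12]=0xd6, mem[0x0b]=0xd6, mem[0x2c]=0xc8, mem[0x15]=0x05

MEM[0x26,0x12,0x0b,0x2c,0x15] = 05 d6 d6 c8 05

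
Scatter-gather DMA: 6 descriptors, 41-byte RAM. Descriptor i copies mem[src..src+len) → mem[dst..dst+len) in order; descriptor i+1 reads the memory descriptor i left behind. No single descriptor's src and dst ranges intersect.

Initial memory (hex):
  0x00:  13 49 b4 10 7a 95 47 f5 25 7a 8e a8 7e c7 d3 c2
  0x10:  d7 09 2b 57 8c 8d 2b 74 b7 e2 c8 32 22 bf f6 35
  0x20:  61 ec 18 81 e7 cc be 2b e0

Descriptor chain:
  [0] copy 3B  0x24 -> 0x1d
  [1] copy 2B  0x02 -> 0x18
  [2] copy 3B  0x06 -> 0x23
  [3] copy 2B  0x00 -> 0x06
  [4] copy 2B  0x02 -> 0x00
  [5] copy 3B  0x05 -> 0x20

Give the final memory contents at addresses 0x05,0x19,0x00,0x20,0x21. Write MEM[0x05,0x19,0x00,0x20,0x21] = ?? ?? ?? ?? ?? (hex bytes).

  after D0: wrote 3B at 0x1d = e7ccbe
  after D1: wrote 2B at 0x18 = b410
  after D2: wrote 3B at 0x23 = 47f525
  after D3: wrote 2B at 0x06 = 1349
  after D4: wrote 2B at 0x00 = b410
  after D5: wrote 3B at 0x20 = 951349
query mem[0x05]=0x95, mem[0x19]=0x10, mem[0x00]=0xb4, mem[0x20]=0x95, mem[0x21]=0x13

MEM[0x05,0x19,0x00,0x20,0x21] = 95 10 b4 95 13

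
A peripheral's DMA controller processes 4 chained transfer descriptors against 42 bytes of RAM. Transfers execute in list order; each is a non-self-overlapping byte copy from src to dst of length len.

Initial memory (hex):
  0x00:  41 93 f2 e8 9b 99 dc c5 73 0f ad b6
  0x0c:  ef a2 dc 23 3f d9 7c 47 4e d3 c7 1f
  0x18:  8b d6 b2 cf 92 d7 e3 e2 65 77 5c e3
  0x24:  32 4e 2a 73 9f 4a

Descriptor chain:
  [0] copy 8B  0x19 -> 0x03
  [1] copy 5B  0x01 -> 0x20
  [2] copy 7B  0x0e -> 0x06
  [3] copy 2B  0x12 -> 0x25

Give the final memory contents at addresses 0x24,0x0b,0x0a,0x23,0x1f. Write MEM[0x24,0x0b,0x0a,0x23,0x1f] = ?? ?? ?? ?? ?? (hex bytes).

[0] 0x19->0x03 len=8 : d6 b2 cf 92 d7 e3 e2 65
[1] 0x01->0x20 len=5 : 93 f2 d6 b2 cf
[2] 0x0e->0x06 len=7 : dc 23 3f d9 7c 47 4e
[3] 0x12->0x25 len=2 : 7c 47
query mem[0x24]=0xcf, mem[0x0b]=0x47, mem[0x0a]=0x7c, mem[0x23]=0xb2, mem[0x1f]=0xe2

MEM[0x24,0x0b,0x0a,0x23,0x1f] = cf 47 7c b2 e2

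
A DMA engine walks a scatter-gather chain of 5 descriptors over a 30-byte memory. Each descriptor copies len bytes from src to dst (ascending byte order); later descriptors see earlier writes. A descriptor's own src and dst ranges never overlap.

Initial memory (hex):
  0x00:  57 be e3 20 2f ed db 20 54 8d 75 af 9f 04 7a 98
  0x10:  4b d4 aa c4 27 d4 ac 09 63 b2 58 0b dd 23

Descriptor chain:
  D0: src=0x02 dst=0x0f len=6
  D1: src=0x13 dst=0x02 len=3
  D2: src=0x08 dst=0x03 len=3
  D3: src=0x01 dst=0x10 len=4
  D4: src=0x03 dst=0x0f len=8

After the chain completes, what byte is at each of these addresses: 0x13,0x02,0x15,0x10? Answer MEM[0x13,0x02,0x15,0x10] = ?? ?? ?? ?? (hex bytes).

[0] 0x02->0x0f len=6 : e3 20 2f ed db 20
[1] 0x13->0x02 len=3 : db 20 d4
[2] 0x08->0x03 len=3 : 54 8d 75
[3] 0x01->0x10 len=4 : be db 54 8d
[4] 0x03->0x0f len=8 : 54 8d 75 db 20 54 8d 75
query mem[0x13]=0x20, mem[0x02]=0xdb, mem[0x15]=0x8d, mem[0x10]=0x8d

MEM[0x13,0x02,0x15,0x10] = 20 db 8d 8d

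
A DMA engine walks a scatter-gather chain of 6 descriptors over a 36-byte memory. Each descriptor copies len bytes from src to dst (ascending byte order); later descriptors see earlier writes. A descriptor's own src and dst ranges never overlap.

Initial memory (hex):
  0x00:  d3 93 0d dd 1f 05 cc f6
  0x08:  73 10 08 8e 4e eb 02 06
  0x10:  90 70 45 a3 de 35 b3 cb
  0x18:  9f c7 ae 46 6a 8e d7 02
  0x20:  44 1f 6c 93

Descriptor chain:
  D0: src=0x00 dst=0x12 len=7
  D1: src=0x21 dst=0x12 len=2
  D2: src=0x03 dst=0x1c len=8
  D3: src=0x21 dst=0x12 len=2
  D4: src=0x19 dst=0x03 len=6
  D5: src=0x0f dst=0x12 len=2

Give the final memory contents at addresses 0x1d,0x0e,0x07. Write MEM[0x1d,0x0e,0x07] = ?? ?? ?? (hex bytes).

[0] 0x00->0x12 len=7 : d3 93 0d dd 1f 05 cc
[1] 0x21->0x12 len=2 : 1f 6c
[2] 0x03->0x1c len=8 : dd 1f 05 cc f6 73 10 08
[3] 0x21->0x12 len=2 : 73 10
[4] 0x19->0x03 len=6 : c7 ae 46 dd 1f 05
[5] 0x0f->0x12 len=2 : 06 90
query mem[0x1d]=0x1f, mem[0x0e]=0x02, mem[0x07]=0x1f

MEM[0x1d,0x0e,0x07] = 1f 02 1f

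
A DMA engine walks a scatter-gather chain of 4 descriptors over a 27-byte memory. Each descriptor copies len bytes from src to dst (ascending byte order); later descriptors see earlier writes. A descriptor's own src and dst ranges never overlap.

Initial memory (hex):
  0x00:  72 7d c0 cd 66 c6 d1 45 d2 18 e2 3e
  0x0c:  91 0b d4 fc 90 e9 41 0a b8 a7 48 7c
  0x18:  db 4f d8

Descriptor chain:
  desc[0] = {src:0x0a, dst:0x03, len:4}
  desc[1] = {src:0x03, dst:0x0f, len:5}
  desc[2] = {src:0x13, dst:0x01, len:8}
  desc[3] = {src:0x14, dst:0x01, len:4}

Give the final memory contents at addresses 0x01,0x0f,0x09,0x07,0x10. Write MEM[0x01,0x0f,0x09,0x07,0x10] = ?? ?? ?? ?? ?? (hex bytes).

  after D0: wrote 4B at 0x03 = e23e910b
  after D1: wrote 5B at 0x0f = e23e910b45
  after D2: wrote 8B at 0x01 = 45b8a7487cdb4fd8
  after D3: wrote 4B at 0x01 = b8a7487c
query mem[0x01]=0xb8, mem[0x0f]=0xe2, mem[0x09]=0x18, mem[0x07]=0x4f, mem[0x10]=0x3e

MEM[0x01,0x0f,0x09,0x07,0x10] = b8 e2 18 4f 3e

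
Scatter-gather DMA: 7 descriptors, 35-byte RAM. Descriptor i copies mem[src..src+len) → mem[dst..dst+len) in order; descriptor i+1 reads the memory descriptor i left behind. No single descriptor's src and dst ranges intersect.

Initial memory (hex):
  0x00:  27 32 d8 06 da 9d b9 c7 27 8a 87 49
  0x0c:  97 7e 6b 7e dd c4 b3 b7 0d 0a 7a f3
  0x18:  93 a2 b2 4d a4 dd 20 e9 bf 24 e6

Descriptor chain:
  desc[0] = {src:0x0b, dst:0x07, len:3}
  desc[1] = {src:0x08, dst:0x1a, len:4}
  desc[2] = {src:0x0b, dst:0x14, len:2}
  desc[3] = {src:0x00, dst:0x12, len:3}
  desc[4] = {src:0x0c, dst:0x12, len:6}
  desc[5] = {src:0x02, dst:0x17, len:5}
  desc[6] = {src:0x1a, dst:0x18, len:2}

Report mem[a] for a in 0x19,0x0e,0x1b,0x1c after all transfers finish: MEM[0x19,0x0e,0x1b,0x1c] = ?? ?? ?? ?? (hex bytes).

  after D0: wrote 3B at 0x07 = 49977e
  after D1: wrote 4B at 0x1a = 977e8749
  after D2: wrote 2B at 0x14 = 4997
  after D3: wrote 3B at 0x12 = 2732d8
  after D4: wrote 6B at 0x12 = 977e6b7eddc4
  after D5: wrote 5B at 0x17 = d806da9db9
  after D6: wrote 2B at 0x18 = 9db9
query mem[0x19]=0xb9, mem[0x0e]=0x6b, mem[0x1b]=0xb9, mem[0x1c]=0x87

MEM[0x19,0x0e,0x1b,0x1c] = b9 6b b9 87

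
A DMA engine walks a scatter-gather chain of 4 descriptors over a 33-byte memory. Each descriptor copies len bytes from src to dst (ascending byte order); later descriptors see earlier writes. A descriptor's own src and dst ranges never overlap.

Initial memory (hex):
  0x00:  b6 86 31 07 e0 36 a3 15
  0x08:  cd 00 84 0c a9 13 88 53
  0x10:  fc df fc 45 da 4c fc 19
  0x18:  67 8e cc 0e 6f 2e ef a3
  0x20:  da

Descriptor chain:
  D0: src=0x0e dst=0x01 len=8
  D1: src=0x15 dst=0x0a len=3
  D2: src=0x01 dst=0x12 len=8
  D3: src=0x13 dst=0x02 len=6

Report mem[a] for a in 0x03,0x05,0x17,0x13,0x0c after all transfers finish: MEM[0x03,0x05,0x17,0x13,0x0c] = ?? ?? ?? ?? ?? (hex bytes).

[0] 0x0e->0x01 len=8 : 88 53 fc df fc 45 da 4c
[1] 0x15->0x0a len=3 : 4c fc 19
[2] 0x01->0x12 len=8 : 88 53 fc df fc 45 da 4c
[3] 0x13->0x02 len=6 : 53 fc df fc 45 da
query mem[0x03]=0xfc, mem[0x05]=0xfc, mem[0x17]=0x45, mem[0x13]=0x53, mem[0x0c]=0x19

MEM[0x03,0x05,0x17,0x13,0x0c] = fc fc 45 53 19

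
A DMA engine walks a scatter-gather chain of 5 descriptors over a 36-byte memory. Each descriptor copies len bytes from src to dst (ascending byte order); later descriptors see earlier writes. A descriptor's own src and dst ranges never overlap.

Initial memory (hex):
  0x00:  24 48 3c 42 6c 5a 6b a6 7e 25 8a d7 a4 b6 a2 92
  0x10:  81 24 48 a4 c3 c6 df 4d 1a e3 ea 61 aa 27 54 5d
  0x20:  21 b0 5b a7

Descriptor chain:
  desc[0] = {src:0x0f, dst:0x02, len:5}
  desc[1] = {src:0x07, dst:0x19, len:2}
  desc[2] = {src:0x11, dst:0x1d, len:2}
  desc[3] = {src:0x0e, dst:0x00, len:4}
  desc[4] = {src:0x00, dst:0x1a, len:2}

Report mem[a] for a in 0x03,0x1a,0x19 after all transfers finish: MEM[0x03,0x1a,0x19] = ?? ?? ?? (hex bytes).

MEM[0x03,0x1a,0x19] = 24 a2 a6

[0] 0x0f->0x02 len=5 : 92 81 24 48 a4
[1] 0x07->0x19 len=2 : a6 7e
[2] 0x11->0x1d len=2 : 24 48
[3] 0x0e->0x00 len=4 : a2 92 81 24
[4] 0x00->0x1a len=2 : a2 92
query mem[0x03]=0x24, mem[0x1a]=0xa2, mem[0x19]=0xa6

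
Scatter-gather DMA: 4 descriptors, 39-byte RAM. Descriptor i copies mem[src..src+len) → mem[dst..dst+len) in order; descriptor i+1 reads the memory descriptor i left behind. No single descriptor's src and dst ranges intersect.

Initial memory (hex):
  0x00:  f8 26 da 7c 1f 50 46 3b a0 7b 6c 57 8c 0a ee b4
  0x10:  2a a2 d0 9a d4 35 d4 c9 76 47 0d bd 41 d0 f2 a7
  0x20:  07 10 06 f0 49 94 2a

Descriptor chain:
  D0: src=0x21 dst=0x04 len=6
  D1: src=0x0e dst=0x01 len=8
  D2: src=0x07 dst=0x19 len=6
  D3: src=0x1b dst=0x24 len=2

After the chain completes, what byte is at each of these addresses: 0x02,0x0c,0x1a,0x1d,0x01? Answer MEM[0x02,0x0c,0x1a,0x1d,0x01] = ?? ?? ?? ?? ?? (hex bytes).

[0] 0x21->0x04 len=6 : 10 06 f0 49 94 2a
[1] 0x0e->0x01 len=8 : ee b4 2a a2 d0 9a d4 35
[2] 0x07->0x19 len=6 : d4 35 2a 6c 57 8c
[3] 0x1b->0x24 len=2 : 2a 6c
query mem[0x02]=0xb4, mem[0x0c]=0x8c, mem[0x1a]=0x35, mem[0x1d]=0x57, mem[0x01]=0xee

MEM[0x02,0x0c,0x1a,0x1d,0x01] = b4 8c 35 57 ee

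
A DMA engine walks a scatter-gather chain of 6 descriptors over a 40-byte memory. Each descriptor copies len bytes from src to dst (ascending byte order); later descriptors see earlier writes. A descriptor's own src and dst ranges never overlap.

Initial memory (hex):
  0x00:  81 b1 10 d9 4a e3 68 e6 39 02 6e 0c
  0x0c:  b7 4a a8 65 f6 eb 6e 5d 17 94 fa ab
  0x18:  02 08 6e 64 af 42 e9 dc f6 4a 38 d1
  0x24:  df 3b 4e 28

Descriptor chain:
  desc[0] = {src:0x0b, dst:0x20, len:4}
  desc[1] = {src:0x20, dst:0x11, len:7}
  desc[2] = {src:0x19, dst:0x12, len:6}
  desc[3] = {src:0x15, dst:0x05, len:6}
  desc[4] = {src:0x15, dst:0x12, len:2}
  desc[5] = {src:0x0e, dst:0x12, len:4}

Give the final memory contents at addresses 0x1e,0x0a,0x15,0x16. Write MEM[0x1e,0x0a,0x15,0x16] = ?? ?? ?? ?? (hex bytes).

[0] 0x0b->0x20 len=4 : 0c b7 4a a8
[1] 0x20->0x11 len=7 : 0c b7 4a a8 df 3b 4e
[2] 0x19->0x12 len=6 : 08 6e 64 af 42 e9
[3] 0x15->0x05 len=6 : af 42 e9 02 08 6e
[4] 0x15->0x12 len=2 : af 42
[5] 0x0e->0x12 len=4 : a8 65 f6 0c
query mem[0x1e]=0xe9, mem[0x0a]=0x6e, mem[0x15]=0x0c, mem[0x16]=0x42

MEM[0x1e,0x0a,0x15,0x16] = e9 6e 0c 42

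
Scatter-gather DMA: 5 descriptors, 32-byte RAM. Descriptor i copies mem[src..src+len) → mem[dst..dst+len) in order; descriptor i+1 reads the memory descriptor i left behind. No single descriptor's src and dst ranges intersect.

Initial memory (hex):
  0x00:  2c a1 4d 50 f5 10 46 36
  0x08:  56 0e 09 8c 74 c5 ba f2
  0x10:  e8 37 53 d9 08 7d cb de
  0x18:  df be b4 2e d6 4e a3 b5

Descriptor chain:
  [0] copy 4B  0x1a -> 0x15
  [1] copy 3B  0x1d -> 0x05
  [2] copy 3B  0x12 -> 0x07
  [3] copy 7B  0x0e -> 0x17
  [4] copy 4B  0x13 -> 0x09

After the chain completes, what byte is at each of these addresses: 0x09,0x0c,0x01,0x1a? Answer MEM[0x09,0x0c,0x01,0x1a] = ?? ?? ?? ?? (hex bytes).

MEM[0x09,0x0c,0x01,0x1a] = d9 2e a1 37

#0 dst[0x15+4] := {0xb4,0x2e,0xd6,0x4e}
#1 dst[0x05+3] := {0x4e,0xa3,0xb5}
#2 dst[0x07+3] := {0x53,0xd9,0x08}
#3 dst[0x17+7] := {0xba,0xf2,0xe8,0x37,0x53,0xd9,0x08}
#4 dst[0x09+4] := {0xd9,0x08,0xb4,0x2e}
query mem[0x09]=0xd9, mem[0x0c]=0x2e, mem[0x01]=0xa1, mem[0x1a]=0x37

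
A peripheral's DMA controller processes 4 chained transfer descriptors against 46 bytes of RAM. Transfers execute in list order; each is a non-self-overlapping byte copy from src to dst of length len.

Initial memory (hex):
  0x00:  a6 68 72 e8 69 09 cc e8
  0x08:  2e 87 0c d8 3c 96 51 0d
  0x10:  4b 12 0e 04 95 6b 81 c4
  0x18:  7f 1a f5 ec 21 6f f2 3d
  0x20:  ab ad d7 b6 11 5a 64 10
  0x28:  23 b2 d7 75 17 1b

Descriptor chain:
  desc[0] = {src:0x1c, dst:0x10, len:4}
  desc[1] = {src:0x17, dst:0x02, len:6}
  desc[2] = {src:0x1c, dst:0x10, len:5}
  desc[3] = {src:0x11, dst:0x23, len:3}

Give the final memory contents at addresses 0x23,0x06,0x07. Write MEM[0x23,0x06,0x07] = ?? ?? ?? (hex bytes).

#0 dst[0x10+4] := {0x21,0x6f,0xf2,0x3d}
#1 dst[0x02+6] := {0xc4,0x7f,0x1a,0xf5,0xec,0x21}
#2 dst[0x10+5] := {0x21,0x6f,0xf2,0x3d,0xab}
#3 dst[0x23+3] := {0x6f,0xf2,0x3d}
query mem[0x23]=0x6f, mem[0x06]=0xec, mem[0x07]=0x21

MEM[0x23,0x06,0x07] = 6f ec 21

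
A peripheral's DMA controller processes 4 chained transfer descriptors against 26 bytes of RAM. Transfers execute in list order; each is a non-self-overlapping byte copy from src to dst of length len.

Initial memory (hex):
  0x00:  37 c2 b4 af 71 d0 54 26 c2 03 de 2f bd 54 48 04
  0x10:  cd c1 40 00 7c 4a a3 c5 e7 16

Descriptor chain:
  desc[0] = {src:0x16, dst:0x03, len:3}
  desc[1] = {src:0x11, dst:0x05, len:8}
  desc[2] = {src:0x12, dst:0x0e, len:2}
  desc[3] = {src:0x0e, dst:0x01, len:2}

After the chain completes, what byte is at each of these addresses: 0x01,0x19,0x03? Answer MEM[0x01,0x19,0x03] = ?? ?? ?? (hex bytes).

MEM[0x01,0x19,0x03] = 40 16 a3

#0 dst[0x03+3] := {0xa3,0xc5,0xe7}
#1 dst[0x05+8] := {0xc1,0x40,0x00,0x7c,0x4a,0xa3,0xc5,0xe7}
#2 dst[0x0e+2] := {0x40,0x00}
#3 dst[0x01+2] := {0x40,0x00}
query mem[0x01]=0x40, mem[0x19]=0x16, mem[0x03]=0xa3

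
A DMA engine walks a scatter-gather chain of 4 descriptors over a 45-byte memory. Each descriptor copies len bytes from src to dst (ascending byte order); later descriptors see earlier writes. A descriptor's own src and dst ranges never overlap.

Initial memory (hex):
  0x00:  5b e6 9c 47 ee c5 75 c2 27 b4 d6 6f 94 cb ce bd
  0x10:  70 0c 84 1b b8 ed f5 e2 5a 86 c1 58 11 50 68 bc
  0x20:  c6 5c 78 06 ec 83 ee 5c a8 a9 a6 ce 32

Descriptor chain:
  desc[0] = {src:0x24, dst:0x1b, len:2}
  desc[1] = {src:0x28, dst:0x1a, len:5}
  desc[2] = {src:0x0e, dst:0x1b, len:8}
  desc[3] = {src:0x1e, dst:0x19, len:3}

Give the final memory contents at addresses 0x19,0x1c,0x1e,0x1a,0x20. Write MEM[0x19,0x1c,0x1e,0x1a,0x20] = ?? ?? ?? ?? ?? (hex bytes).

MEM[0x19,0x1c,0x1e,0x1a,0x20] = 0c bd 0c 84 1b

#0 dst[0x1b+2] := {0xec,0x83}
#1 dst[0x1a+5] := {0xa8,0xa9,0xa6,0xce,0x32}
#2 dst[0x1b+8] := {0xce,0xbd,0x70,0x0c,0x84,0x1b,0xb8,0xed}
#3 dst[0x19+3] := {0x0c,0x84,0x1b}
query mem[0x19]=0x0c, mem[0x1c]=0xbd, mem[0x1e]=0x0c, mem[0x1a]=0x84, mem[0x20]=0x1b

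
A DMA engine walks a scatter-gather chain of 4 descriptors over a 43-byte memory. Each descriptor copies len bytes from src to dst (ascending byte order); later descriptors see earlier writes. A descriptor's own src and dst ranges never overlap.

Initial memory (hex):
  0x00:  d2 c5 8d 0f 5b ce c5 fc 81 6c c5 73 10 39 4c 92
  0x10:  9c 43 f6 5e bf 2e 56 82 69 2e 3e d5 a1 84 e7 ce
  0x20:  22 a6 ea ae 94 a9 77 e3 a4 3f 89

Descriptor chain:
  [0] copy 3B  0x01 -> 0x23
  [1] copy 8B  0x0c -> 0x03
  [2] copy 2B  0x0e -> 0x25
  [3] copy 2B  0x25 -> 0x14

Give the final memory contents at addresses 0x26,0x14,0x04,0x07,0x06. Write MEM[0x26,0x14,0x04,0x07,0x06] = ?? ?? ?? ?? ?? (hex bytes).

MEM[0x26,0x14,0x04,0x07,0x06] = 92 4c 39 9c 92

[0] 0x01->0x23 len=3 : c5 8d 0f
[1] 0x0c->0x03 len=8 : 10 39 4c 92 9c 43 f6 5e
[2] 0x0e->0x25 len=2 : 4c 92
[3] 0x25->0x14 len=2 : 4c 92
query mem[0x26]=0x92, mem[0x14]=0x4c, mem[0x04]=0x39, mem[0x07]=0x9c, mem[0x06]=0x92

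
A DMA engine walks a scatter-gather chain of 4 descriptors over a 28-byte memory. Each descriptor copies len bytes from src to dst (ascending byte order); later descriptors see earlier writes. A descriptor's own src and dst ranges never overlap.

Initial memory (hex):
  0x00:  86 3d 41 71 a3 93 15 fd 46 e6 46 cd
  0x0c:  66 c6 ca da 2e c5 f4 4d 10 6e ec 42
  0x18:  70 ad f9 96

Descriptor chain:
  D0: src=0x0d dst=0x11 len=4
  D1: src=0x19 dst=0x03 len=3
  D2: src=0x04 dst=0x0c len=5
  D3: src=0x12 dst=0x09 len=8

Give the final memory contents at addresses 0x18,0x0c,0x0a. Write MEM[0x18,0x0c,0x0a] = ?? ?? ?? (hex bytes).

MEM[0x18,0x0c,0x0a] = 70 6e da

#0 dst[0x11+4] := {0xc6,0xca,0xda,0x2e}
#1 dst[0x03+3] := {0xad,0xf9,0x96}
#2 dst[0x0c+5] := {0xf9,0x96,0x15,0xfd,0x46}
#3 dst[0x09+8] := {0xca,0xda,0x2e,0x6e,0xec,0x42,0x70,0xad}
query mem[0x18]=0x70, mem[0x0c]=0x6e, mem[0x0a]=0xda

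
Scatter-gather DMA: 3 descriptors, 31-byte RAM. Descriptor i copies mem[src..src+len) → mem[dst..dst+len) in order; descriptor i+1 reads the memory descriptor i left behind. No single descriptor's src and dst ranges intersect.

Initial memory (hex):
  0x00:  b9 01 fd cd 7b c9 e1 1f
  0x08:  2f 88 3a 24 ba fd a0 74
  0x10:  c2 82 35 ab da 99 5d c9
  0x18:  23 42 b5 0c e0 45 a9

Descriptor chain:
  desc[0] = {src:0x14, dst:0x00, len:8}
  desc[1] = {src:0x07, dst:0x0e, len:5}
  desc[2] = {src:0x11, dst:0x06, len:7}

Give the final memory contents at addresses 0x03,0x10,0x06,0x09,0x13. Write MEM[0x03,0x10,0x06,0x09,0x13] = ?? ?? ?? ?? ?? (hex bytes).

#0 dst[0x00+8] := {0xda,0x99,0x5d,0xc9,0x23,0x42,0xb5,0x0c}
#1 dst[0x0e+5] := {0x0c,0x2f,0x88,0x3a,0x24}
#2 dst[0x06+7] := {0x3a,0x24,0xab,0xda,0x99,0x5d,0xc9}
query mem[0x03]=0xc9, mem[0x10]=0x88, mem[0x06]=0x3a, mem[0x09]=0xda, mem[0x13]=0xab

MEM[0x03,0x10,0x06,0x09,0x13] = c9 88 3a da ab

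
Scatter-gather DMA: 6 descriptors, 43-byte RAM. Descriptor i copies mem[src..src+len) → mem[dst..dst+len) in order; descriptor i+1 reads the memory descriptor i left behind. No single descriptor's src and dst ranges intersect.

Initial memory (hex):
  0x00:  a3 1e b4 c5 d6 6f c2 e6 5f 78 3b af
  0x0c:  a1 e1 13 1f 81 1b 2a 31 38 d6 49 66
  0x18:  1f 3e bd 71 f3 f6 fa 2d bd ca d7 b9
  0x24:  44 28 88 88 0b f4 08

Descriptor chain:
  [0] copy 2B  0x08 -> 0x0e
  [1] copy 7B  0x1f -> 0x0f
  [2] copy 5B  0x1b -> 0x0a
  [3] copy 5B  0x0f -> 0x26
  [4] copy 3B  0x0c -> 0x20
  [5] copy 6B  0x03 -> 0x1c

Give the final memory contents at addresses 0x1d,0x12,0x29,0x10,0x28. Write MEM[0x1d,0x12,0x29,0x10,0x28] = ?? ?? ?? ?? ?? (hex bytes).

D0: mem[0x0e..0x0f] <- [5f 78]
D1: mem[0x0f..0x15] <- [2d bd ca d7 b9 44 28]
D2: mem[0x0a..0x0e] <- [71 f3 f6 fa 2d]
D3: mem[0x26..0x2a] <- [2d bd ca d7 b9]
D4: mem[0x20..0x22] <- [f6 fa 2d]
D5: mem[0x1c..0x21] <- [c5 d6 6f c2 e6 5f]
query mem[0x1d]=0xd6, mem[0x12]=0xd7, mem[0x29]=0xd7, mem[0x10]=0xbd, mem[0x28]=0xca

MEM[0x1d,0x12,0x29,0x10,0x28] = d6 d7 d7 bd ca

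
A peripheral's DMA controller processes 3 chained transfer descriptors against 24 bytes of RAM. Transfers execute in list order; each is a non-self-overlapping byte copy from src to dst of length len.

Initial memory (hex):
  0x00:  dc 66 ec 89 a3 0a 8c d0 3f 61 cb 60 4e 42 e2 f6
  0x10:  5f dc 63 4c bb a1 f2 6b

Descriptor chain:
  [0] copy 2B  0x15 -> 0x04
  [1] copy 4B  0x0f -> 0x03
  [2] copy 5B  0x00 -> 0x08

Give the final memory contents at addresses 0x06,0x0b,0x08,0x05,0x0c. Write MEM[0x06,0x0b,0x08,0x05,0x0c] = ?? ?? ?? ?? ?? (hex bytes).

MEM[0x06,0x0b,0x08,0x05,0x0c] = 63 f6 dc dc 5f

D0: mem[0x04..0x05] <- [a1 f2]
D1: mem[0x03..0x06] <- [f6 5f dc 63]
D2: mem[0x08..0x0c] <- [dc 66 ec f6 5f]
query mem[0x06]=0x63, mem[0x0b]=0xf6, mem[0x08]=0xdc, mem[0x05]=0xdc, mem[0x0c]=0x5f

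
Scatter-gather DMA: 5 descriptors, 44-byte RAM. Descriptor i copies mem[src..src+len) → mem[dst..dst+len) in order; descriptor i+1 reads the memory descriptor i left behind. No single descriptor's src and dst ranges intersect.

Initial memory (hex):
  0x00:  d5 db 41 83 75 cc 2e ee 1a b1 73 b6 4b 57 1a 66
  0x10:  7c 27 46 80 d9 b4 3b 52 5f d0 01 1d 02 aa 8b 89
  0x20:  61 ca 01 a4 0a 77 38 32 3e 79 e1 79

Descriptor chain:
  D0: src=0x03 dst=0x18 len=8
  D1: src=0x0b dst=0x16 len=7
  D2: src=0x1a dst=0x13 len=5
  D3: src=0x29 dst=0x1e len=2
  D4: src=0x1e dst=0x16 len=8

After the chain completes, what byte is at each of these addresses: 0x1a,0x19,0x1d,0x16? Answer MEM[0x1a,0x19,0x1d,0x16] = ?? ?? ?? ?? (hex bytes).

#0 dst[0x18+8] := {0x83,0x75,0xcc,0x2e,0xee,0x1a,0xb1,0x73}
#1 dst[0x16+7] := {0xb6,0x4b,0x57,0x1a,0x66,0x7c,0x27}
#2 dst[0x13+5] := {0x66,0x7c,0x27,0x1a,0xb1}
#3 dst[0x1e+2] := {0x79,0xe1}
#4 dst[0x16+8] := {0x79,0xe1,0x61,0xca,0x01,0xa4,0x0a,0x77}
query mem[0x1a]=0x01, mem[0x19]=0xca, mem[0x1d]=0x77, mem[0x16]=0x79

MEM[0x1a,0x19,0x1d,0x16] = 01 ca 77 79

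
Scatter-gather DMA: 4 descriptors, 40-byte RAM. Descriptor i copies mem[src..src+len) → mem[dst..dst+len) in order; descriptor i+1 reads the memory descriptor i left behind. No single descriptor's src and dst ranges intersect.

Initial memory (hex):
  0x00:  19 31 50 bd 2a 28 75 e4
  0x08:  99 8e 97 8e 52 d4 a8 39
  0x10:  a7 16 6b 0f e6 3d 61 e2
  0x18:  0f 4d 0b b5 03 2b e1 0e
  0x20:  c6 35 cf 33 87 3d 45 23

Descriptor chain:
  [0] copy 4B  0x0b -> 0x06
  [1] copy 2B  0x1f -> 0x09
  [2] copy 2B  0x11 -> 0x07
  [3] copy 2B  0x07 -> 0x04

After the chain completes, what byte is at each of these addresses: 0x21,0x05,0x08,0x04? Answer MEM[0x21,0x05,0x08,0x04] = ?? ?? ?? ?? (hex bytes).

MEM[0x21,0x05,0x08,0x04] = 35 6b 6b 16

[0] 0x0b->0x06 len=4 : 8e 52 d4 a8
[1] 0x1f->0x09 len=2 : 0e c6
[2] 0x11->0x07 len=2 : 16 6b
[3] 0x07->0x04 len=2 : 16 6b
query mem[0x21]=0x35, mem[0x05]=0x6b, mem[0x08]=0x6b, mem[0x04]=0x16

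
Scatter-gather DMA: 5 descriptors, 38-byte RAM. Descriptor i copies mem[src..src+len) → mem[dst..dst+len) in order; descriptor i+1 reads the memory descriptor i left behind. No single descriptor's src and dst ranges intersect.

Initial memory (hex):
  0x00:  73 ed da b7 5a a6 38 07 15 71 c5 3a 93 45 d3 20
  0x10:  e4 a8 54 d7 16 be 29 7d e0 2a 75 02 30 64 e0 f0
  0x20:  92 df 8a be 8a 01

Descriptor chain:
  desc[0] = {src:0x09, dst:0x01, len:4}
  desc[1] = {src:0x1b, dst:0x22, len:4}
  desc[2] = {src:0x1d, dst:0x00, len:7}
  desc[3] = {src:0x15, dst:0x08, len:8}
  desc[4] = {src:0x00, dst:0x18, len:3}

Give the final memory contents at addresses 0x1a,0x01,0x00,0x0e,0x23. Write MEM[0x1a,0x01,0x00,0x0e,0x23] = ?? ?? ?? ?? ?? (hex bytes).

  after D0: wrote 4B at 0x01 = 71c53a93
  after D1: wrote 4B at 0x22 = 023064e0
  after D2: wrote 7B at 0x00 = 64e0f092df0230
  after D3: wrote 8B at 0x08 = be297de02a750230
  after D4: wrote 3B at 0x18 = 64e0f0
query mem[0x1a]=0xf0, mem[0x01]=0xe0, mem[0x00]=0x64, mem[0x0e]=0x02, mem[0x23]=0x30

MEM[0x1a,0x01,0x00,0x0e,0x23] = f0 e0 64 02 30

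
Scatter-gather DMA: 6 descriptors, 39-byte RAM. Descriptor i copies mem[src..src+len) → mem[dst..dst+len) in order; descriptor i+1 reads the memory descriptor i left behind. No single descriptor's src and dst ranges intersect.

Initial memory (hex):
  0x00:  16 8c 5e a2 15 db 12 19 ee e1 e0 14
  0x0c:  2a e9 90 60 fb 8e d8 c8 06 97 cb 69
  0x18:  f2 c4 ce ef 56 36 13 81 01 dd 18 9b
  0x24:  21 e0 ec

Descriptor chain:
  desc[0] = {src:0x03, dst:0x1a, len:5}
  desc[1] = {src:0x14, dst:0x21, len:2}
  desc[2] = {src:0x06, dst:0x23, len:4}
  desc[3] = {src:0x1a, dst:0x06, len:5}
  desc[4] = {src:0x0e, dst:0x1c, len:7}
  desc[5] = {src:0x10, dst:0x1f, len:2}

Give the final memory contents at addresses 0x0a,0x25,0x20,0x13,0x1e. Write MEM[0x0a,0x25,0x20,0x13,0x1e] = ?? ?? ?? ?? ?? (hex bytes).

MEM[0x0a,0x25,0x20,0x13,0x1e] = 19 ee 8e c8 fb

[0] 0x03->0x1a len=5 : a2 15 db 12 19
[1] 0x14->0x21 len=2 : 06 97
[2] 0x06->0x23 len=4 : 12 19 ee e1
[3] 0x1a->0x06 len=5 : a2 15 db 12 19
[4] 0x0e->0x1c len=7 : 90 60 fb 8e d8 c8 06
[5] 0x10->0x1f len=2 : fb 8e
query mem[0x0a]=0x19, mem[0x25]=0xee, mem[0x20]=0x8e, mem[0x13]=0xc8, mem[0x1e]=0xfb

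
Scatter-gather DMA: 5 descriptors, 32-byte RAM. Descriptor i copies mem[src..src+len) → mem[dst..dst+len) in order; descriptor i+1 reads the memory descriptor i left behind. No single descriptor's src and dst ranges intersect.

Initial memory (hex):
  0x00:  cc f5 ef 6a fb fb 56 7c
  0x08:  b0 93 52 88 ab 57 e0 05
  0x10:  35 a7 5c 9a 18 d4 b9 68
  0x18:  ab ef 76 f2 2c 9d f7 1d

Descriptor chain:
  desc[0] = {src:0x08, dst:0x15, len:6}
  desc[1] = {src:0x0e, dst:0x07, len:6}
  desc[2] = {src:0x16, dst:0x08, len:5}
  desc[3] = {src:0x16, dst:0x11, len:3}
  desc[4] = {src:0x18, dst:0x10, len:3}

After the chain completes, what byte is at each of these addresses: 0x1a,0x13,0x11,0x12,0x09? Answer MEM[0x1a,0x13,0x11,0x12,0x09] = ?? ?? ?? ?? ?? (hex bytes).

MEM[0x1a,0x13,0x11,0x12,0x09] = 57 88 ab 57 52

D0: mem[0x15..0x1a] <- [b0 93 52 88 ab 57]
D1: mem[0x07..0x0c] <- [e0 05 35 a7 5c 9a]
D2: mem[0x08..0x0c] <- [93 52 88 ab 57]
D3: mem[0x11..0x13] <- [93 52 88]
D4: mem[0x10..0x12] <- [88 ab 57]
query mem[0x1a]=0x57, mem[0x13]=0x88, mem[0x11]=0xab, mem[0x12]=0x57, mem[0x09]=0x52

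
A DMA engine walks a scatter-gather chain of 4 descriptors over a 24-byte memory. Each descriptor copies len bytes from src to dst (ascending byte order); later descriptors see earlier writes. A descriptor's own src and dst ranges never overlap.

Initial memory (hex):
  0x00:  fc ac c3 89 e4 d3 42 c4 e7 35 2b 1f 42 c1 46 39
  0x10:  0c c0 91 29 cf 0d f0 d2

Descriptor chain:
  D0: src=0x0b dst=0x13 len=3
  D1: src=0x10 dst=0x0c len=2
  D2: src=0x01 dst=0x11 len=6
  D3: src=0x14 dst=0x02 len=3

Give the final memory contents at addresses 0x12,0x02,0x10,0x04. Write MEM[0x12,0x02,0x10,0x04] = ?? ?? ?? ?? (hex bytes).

#0 dst[0x13+3] := {0x1f,0x42,0xc1}
#1 dst[0x0c+2] := {0x0c,0xc0}
#2 dst[0x11+6] := {0xac,0xc3,0x89,0xe4,0xd3,0x42}
#3 dst[0x02+3] := {0xe4,0xd3,0x42}
query mem[0x12]=0xc3, mem[0x02]=0xe4, mem[0x10]=0x0c, mem[0x04]=0x42

MEM[0x12,0x02,0x10,0x04] = c3 e4 0c 42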